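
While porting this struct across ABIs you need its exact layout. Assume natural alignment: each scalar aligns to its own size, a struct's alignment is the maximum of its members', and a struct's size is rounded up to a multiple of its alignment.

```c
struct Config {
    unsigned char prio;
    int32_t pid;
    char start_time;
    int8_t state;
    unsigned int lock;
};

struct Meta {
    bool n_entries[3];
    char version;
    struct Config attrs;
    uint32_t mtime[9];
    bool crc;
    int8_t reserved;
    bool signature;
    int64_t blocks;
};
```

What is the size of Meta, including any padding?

72

Config: 0..1  prio  (1B, 1-aligned); 1..4  -- padding (3B); 4..8  pid  (4B, 4-aligned); 8..9  start_time  (1B, 1-aligned); 9..10  state  (1B, 1-aligned); 10..12  -- padding (2B); 12..16  lock  (4B, 4-aligned); sizeof = 16, alignof = 4
0..3  n_entries  (3B, 1-aligned)
3..4  version  (1B, 1-aligned)
4..20  attrs  (16B, 4-aligned)
20..56  mtime  (36B, 4-aligned)
56..57  crc  (1B, 1-aligned)
57..58  reserved  (1B, 1-aligned)
58..59  signature  (1B, 1-aligned)
59..64  -- padding (5B)
64..72  blocks  (8B, 8-aligned)
sizeof = 72, alignof = 8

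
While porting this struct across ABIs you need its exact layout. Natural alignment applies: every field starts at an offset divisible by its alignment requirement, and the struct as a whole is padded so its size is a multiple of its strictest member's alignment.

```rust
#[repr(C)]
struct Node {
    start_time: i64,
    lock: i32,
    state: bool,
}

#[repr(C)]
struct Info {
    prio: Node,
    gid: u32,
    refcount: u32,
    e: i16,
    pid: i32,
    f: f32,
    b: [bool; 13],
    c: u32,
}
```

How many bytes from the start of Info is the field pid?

28

Node: 0..8  start_time  (8B, 8-aligned); 8..12  lock  (4B, 4-aligned); 12..13  state  (1B, 1-aligned); 13..16  -- tail padding (3B); sizeof = 16, alignof = 8
0..16  prio  (16B, 8-aligned)
16..20  gid  (4B, 4-aligned)
20..24  refcount  (4B, 4-aligned)
24..26  e  (2B, 2-aligned)
26..28  -- padding (2B)
28..32  pid  (4B, 4-aligned)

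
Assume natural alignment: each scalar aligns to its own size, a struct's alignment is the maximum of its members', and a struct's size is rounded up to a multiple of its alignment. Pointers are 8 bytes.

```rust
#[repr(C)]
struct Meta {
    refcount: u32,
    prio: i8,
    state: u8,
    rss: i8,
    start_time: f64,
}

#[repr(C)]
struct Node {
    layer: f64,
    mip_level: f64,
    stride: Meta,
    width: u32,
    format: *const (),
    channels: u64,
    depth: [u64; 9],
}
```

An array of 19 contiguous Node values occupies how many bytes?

Meta: 0..4  refcount  (4B, 4-aligned); 4..5  prio  (1B, 1-aligned); 5..6  state  (1B, 1-aligned); 6..7  rss  (1B, 1-aligned); 7..8  -- padding (1B); 8..16  start_time  (8B, 8-aligned); sizeof = 16, alignof = 8
0..8  layer  (8B, 8-aligned)
8..16  mip_level  (8B, 8-aligned)
16..32  stride  (16B, 8-aligned)
32..36  width  (4B, 4-aligned)
36..40  -- padding (4B)
40..48  format  (8B, 8-aligned)
48..56  channels  (8B, 8-aligned)
56..128  depth  (72B, 8-aligned)
sizeof = 128, alignof = 8
array of 19: 19 × 128 = 2432

2432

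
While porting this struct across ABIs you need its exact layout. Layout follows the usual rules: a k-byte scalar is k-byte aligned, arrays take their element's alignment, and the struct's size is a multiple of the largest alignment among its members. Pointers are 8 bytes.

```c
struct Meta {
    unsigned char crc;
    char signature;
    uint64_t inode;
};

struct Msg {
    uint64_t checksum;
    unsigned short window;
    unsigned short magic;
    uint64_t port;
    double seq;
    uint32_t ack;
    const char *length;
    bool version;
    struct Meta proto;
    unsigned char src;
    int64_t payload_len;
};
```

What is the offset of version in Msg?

48

Meta: @0: crc [1B, align 1] → 1; @1: signature [1B, align 1] → 2; +6 pad (align 8); @8: inode [8B, align 8] → 16; size 16, align 8
@0: checksum [8B, align 8] → 8
@8: window [2B, align 2] → 10
@10: magic [2B, align 2] → 12
+4 pad (align 8)
@16: port [8B, align 8] → 24
@24: seq [8B, align 8] → 32
@32: ack [4B, align 4] → 36
+4 pad (align 8)
@40: length [8B, align 8] → 48
@48: version [1B, align 1] → 49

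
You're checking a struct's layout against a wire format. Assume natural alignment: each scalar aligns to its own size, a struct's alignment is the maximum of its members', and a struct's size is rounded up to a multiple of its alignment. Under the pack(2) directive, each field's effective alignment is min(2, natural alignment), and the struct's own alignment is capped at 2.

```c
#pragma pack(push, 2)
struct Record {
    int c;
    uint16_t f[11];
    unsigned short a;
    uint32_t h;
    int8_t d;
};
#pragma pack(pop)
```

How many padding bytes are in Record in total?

1

0..4  c  (4B, 2-aligned)
4..26  f  (22B, 2-aligned)
26..28  a  (2B, 2-aligned)
28..32  h  (4B, 2-aligned)
32..33  d  (1B, 1-aligned)
33..34  -- tail padding (1B)
sizeof = 34, alignof = 2
data bytes 33, size 34 → padding 1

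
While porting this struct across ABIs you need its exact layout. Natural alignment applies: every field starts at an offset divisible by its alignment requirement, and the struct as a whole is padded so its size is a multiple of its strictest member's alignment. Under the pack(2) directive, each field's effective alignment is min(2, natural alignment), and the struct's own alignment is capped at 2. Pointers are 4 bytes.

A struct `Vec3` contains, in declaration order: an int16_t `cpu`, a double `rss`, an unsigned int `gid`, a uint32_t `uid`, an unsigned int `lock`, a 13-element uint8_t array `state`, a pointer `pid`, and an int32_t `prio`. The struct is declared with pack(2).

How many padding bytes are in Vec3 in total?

1

cpu at 0 (size 2, align 2) → ends 2
rss at 2 (size 8, align 2) → ends 10
gid at 10 (size 4, align 2) → ends 14
uid at 14 (size 4, align 2) → ends 18
lock at 18 (size 4, align 2) → ends 22
state at 22 (size 13, align 1) → ends 35
pad 1 to align 2 for pid
pid at 36 (size 4, align 2) → ends 40
prio at 40 (size 4, align 2) → ends 44
total 44 bytes, alignment 2
data bytes 43, size 44 → padding 1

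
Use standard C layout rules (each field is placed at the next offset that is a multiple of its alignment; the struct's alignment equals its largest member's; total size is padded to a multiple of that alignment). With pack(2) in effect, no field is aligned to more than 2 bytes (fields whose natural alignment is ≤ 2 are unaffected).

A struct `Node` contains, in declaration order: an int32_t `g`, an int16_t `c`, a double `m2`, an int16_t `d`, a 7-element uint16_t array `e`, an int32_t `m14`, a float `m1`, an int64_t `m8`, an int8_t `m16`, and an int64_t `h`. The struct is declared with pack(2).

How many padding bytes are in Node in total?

g at 0 (size 4, align 2) → ends 4
c at 4 (size 2, align 2) → ends 6
m2 at 6 (size 8, align 2) → ends 14
d at 14 (size 2, align 2) → ends 16
e at 16 (size 14, align 2) → ends 30
m14 at 30 (size 4, align 2) → ends 34
m1 at 34 (size 4, align 2) → ends 38
m8 at 38 (size 8, align 2) → ends 46
m16 at 46 (size 1, align 1) → ends 47
pad 1 to align 2 for h
h at 48 (size 8, align 2) → ends 56
total 56 bytes, alignment 2
data bytes 55, size 56 → padding 1

1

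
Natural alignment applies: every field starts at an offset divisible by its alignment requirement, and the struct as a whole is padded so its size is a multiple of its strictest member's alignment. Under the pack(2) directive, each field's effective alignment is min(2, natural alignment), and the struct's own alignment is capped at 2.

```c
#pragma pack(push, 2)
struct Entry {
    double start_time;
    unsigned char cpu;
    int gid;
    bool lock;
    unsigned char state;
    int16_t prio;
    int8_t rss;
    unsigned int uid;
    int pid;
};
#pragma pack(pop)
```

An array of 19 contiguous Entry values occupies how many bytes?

@0: start_time [8B, align 2] → 8
@8: cpu [1B, align 1] → 9
+1 pad (align 2)
@10: gid [4B, align 2] → 14
@14: lock [1B, align 1] → 15
@15: state [1B, align 1] → 16
@16: prio [2B, align 2] → 18
@18: rss [1B, align 1] → 19
+1 pad (align 2)
@20: uid [4B, align 2] → 24
@24: pid [4B, align 2] → 28
size 28, align 2
array of 19: 19 × 28 = 532

532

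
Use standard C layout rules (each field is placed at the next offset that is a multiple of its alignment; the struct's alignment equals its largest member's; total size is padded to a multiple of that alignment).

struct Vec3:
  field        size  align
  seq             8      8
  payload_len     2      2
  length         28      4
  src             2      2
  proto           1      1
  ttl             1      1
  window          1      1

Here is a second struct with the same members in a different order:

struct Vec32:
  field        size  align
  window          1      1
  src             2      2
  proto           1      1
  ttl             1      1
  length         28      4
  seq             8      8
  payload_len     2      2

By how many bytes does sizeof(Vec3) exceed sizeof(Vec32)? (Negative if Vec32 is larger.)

-8

0..8  seq  (8B, 8-aligned)
8..10  payload_len  (2B, 2-aligned)
10..12  -- padding (2B)
12..40  length  (28B, 4-aligned)
40..42  src  (2B, 2-aligned)
42..43  proto  (1B, 1-aligned)
43..44  ttl  (1B, 1-aligned)
44..45  window  (1B, 1-aligned)
45..48  -- tail padding (3B)
sizeof = 48, alignof = 8
— Vec32 —
0..1  window  (1B, 1-aligned)
1..2  -- padding (1B)
2..4  src  (2B, 2-aligned)
4..5  proto  (1B, 1-aligned)
5..6  ttl  (1B, 1-aligned)
6..8  -- padding (2B)
8..36  length  (28B, 4-aligned)
36..40  -- padding (4B)
40..48  seq  (8B, 8-aligned)
48..50  payload_len  (2B, 2-aligned)
50..56  -- tail padding (6B)
sizeof = 56, alignof = 8
48 − 56 = -8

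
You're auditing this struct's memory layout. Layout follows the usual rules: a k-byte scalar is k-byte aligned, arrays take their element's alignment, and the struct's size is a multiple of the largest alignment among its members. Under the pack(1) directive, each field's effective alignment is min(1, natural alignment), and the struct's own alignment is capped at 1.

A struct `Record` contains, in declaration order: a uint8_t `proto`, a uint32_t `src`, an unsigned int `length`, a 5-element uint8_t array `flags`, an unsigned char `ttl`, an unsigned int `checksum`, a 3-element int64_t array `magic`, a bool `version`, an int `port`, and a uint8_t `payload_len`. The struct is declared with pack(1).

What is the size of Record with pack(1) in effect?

49

@0: proto [1B, align 1] → 1
@1: src [4B, align 1] → 5
@5: length [4B, align 1] → 9
@9: flags [5B, align 1] → 14
@14: ttl [1B, align 1] → 15
@15: checksum [4B, align 1] → 19
@19: magic [24B, align 1] → 43
@43: version [1B, align 1] → 44
@44: port [4B, align 1] → 48
@48: payload_len [1B, align 1] → 49
size 49, align 1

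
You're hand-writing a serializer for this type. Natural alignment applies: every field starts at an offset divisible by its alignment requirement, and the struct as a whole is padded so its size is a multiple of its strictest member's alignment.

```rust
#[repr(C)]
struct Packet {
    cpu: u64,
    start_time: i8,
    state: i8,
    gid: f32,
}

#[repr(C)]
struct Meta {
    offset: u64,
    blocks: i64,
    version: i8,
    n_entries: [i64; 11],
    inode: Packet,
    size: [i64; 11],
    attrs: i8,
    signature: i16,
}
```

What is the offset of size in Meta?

128

Packet: cpu at 0 (size 8, align 8) → ends 8; start_time at 8 (size 1, align 1) → ends 9; state at 9 (size 1, align 1) → ends 10; pad 2 to align 4 for gid; gid at 12 (size 4, align 4) → ends 16; total 16 bytes, alignment 8
offset at 0 (size 8, align 8) → ends 8
blocks at 8 (size 8, align 8) → ends 16
version at 16 (size 1, align 1) → ends 17
pad 7 to align 8 for n_entries
n_entries at 24 (size 88, align 8) → ends 112
inode at 112 (size 16, align 8) → ends 128
size at 128 (size 88, align 8) → ends 216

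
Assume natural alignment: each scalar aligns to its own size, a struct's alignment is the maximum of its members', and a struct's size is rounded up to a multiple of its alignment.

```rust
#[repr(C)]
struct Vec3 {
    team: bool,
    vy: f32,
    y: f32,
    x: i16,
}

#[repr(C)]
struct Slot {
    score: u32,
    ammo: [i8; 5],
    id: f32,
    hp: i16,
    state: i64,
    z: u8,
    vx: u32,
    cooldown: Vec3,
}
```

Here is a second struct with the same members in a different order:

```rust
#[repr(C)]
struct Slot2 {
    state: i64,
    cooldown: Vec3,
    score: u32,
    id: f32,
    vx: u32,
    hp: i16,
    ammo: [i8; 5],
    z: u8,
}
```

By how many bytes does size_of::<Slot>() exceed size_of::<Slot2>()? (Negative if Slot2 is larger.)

Vec3: @0: team [1B, align 1] → 1; +3 pad (align 4); @4: vy [4B, align 4] → 8; @8: y [4B, align 4] → 12; @12: x [2B, align 2] → 14; +2 tail pad (align 4); size 16, align 4
@0: score [4B, align 4] → 4
@4: ammo [5B, align 1] → 9
+3 pad (align 4)
@12: id [4B, align 4] → 16
@16: hp [2B, align 2] → 18
+6 pad (align 8)
@24: state [8B, align 8] → 32
@32: z [1B, align 1] → 33
+3 pad (align 4)
@36: vx [4B, align 4] → 40
@40: cooldown [16B, align 4] → 56
size 56, align 8
— Slot2 —
@0: state [8B, align 8] → 8
@8: cooldown [16B, align 4] → 24
@24: score [4B, align 4] → 28
@28: id [4B, align 4] → 32
@32: vx [4B, align 4] → 36
@36: hp [2B, align 2] → 38
@38: ammo [5B, align 1] → 43
@43: z [1B, align 1] → 44
+4 tail pad (align 8)
size 48, align 8
56 − 48 = 8

8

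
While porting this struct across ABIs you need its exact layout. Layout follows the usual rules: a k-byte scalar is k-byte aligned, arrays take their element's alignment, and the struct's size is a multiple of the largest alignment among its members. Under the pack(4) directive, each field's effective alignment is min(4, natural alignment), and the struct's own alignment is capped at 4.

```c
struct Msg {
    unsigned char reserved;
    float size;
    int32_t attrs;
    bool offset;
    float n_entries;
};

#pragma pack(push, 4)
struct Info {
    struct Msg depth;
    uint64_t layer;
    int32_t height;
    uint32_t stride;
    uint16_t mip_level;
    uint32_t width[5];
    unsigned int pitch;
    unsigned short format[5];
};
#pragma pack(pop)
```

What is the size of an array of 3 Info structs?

Msg: reserved at 0 (size 1, align 1) → ends 1; pad 3 to align 4 for size; size at 4 (size 4, align 4) → ends 8; attrs at 8 (size 4, align 4) → ends 12; offset at 12 (size 1, align 1) → ends 13; pad 3 to align 4 for n_entries; n_entries at 16 (size 4, align 4) → ends 20; total 20 bytes, alignment 4
depth at 0 (size 20, align 4) → ends 20
layer at 20 (size 8, align 4) → ends 28
height at 28 (size 4, align 4) → ends 32
stride at 32 (size 4, align 4) → ends 36
mip_level at 36 (size 2, align 2) → ends 38
pad 2 to align 4 for width
width at 40 (size 20, align 4) → ends 60
pitch at 60 (size 4, align 4) → ends 64
format at 64 (size 10, align 2) → ends 74
tail pad 2 to reach multiple of 4
total 76 bytes, alignment 4
array of 3: 3 × 76 = 228

228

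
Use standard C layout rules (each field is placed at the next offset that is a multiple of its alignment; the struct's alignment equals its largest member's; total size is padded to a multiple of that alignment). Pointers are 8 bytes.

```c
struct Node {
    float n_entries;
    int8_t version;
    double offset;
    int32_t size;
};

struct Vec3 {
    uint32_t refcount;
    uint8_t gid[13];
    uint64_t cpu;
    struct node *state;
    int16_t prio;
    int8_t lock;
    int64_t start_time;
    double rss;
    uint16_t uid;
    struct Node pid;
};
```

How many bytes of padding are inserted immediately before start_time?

Node: @0: n_entries [4B, align 4] → 4; @4: version [1B, align 1] → 5; +3 pad (align 8); @8: offset [8B, align 8] → 16; @16: size [4B, align 4] → 20; +4 tail pad (align 8); size 24, align 8
@0: refcount [4B, align 4] → 4
@4: gid [13B, align 1] → 17
+7 pad (align 8)
@24: cpu [8B, align 8] → 32
@32: state [8B, align 8] → 40
@40: prio [2B, align 2] → 42
@42: lock [1B, align 1] → 43
+5 pad (align 8)
@48: start_time [8B, align 8] → 56

5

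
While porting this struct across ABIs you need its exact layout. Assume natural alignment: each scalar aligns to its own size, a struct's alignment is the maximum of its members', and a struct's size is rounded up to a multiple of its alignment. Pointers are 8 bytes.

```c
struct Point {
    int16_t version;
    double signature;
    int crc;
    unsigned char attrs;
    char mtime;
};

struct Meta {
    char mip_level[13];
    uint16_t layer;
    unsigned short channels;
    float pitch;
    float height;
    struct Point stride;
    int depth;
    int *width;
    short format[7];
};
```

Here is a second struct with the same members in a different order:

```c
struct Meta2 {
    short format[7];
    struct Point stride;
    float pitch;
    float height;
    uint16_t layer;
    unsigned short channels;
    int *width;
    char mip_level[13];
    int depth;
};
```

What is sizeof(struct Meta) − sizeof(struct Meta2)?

Point: 0..2  version  (2B, 2-aligned); 2..8  -- padding (6B); 8..16  signature  (8B, 8-aligned); 16..20  crc  (4B, 4-aligned); 20..21  attrs  (1B, 1-aligned); 21..22  mtime  (1B, 1-aligned); 22..24  -- tail padding (2B); sizeof = 24, alignof = 8
0..13  mip_level  (13B, 1-aligned)
13..14  -- padding (1B)
14..16  layer  (2B, 2-aligned)
16..18  channels  (2B, 2-aligned)
18..20  -- padding (2B)
20..24  pitch  (4B, 4-aligned)
24..28  height  (4B, 4-aligned)
28..32  -- padding (4B)
32..56  stride  (24B, 8-aligned)
56..60  depth  (4B, 4-aligned)
60..64  -- padding (4B)
64..72  width  (8B, 8-aligned)
72..86  format  (14B, 2-aligned)
86..88  -- tail padding (2B)
sizeof = 88, alignof = 8
— Meta2 —
0..14  format  (14B, 2-aligned)
14..16  -- padding (2B)
16..40  stride  (24B, 8-aligned)
40..44  pitch  (4B, 4-aligned)
44..48  height  (4B, 4-aligned)
48..50  layer  (2B, 2-aligned)
50..52  channels  (2B, 2-aligned)
52..56  -- padding (4B)
56..64  width  (8B, 8-aligned)
64..77  mip_level  (13B, 1-aligned)
77..80  -- padding (3B)
80..84  depth  (4B, 4-aligned)
84..88  -- tail padding (4B)
sizeof = 88, alignof = 8
88 − 88 = 0

0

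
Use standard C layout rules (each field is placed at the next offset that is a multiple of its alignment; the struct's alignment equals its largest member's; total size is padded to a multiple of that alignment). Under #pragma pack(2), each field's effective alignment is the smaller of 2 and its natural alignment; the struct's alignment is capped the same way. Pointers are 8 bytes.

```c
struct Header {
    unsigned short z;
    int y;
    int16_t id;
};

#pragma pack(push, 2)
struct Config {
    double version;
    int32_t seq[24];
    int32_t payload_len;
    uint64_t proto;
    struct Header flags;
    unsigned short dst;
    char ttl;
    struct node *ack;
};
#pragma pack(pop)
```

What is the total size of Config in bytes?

Header: @0: z [2B, align 2] → 2; +2 pad (align 4); @4: y [4B, align 4] → 8; @8: id [2B, align 2] → 10; +2 tail pad (align 4); size 12, align 4
@0: version [8B, align 2] → 8
@8: seq [96B, align 2] → 104
@104: payload_len [4B, align 2] → 108
@108: proto [8B, align 2] → 116
@116: flags [12B, align 2] → 128
@128: dst [2B, align 2] → 130
@130: ttl [1B, align 1] → 131
+1 pad (align 2)
@132: ack [8B, align 2] → 140
size 140, align 2

140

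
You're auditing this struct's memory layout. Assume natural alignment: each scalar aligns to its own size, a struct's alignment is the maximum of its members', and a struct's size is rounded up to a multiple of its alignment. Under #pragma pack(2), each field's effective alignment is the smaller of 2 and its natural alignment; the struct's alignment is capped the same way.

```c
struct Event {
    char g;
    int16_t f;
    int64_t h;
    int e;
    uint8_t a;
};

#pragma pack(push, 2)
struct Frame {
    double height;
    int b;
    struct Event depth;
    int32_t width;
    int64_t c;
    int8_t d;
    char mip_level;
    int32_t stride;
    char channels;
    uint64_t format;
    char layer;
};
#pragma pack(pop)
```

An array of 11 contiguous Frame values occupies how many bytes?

726

Event: @0: g [1B, align 1] → 1; +1 pad (align 2); @2: f [2B, align 2] → 4; +4 pad (align 8); @8: h [8B, align 8] → 16; @16: e [4B, align 4] → 20; @20: a [1B, align 1] → 21; +3 tail pad (align 8); size 24, align 8
@0: height [8B, align 2] → 8
@8: b [4B, align 2] → 12
@12: depth [24B, align 2] → 36
@36: width [4B, align 2] → 40
@40: c [8B, align 2] → 48
@48: d [1B, align 1] → 49
@49: mip_level [1B, align 1] → 50
@50: stride [4B, align 2] → 54
@54: channels [1B, align 1] → 55
+1 pad (align 2)
@56: format [8B, align 2] → 64
@64: layer [1B, align 1] → 65
+1 tail pad (align 2)
size 66, align 2
array of 11: 11 × 66 = 726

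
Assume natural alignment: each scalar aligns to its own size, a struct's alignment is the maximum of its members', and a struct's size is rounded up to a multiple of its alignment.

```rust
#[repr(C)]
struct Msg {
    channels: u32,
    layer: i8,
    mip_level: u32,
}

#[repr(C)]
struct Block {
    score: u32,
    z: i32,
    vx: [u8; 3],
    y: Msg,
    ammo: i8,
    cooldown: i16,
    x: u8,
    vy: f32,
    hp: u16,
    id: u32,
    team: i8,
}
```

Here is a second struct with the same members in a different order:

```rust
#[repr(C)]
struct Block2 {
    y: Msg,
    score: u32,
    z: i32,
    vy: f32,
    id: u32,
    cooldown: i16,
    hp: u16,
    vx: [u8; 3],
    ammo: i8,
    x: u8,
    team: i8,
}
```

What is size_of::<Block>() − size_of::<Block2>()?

8

Msg: @0: channels [4B, align 4] → 4; @4: layer [1B, align 1] → 5; +3 pad (align 4); @8: mip_level [4B, align 4] → 12; size 12, align 4
@0: score [4B, align 4] → 4
@4: z [4B, align 4] → 8
@8: vx [3B, align 1] → 11
+1 pad (align 4)
@12: y [12B, align 4] → 24
@24: ammo [1B, align 1] → 25
+1 pad (align 2)
@26: cooldown [2B, align 2] → 28
@28: x [1B, align 1] → 29
+3 pad (align 4)
@32: vy [4B, align 4] → 36
@36: hp [2B, align 2] → 38
+2 pad (align 4)
@40: id [4B, align 4] → 44
@44: team [1B, align 1] → 45
+3 tail pad (align 4)
size 48, align 4
— Block2 —
@0: y [12B, align 4] → 12
@12: score [4B, align 4] → 16
@16: z [4B, align 4] → 20
@20: vy [4B, align 4] → 24
@24: id [4B, align 4] → 28
@28: cooldown [2B, align 2] → 30
@30: hp [2B, align 2] → 32
@32: vx [3B, align 1] → 35
@35: ammo [1B, align 1] → 36
@36: x [1B, align 1] → 37
@37: team [1B, align 1] → 38
+2 tail pad (align 4)
size 40, align 4
48 − 40 = 8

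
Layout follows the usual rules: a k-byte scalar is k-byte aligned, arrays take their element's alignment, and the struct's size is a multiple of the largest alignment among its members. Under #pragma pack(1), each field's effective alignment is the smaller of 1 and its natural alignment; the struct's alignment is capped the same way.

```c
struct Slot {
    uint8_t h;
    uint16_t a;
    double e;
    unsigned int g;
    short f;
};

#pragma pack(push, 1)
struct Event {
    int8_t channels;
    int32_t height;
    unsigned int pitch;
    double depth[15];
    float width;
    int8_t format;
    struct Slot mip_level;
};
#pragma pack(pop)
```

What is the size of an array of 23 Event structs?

Slot: 0..1  h  (1B, 1-aligned); 1..2  -- padding (1B); 2..4  a  (2B, 2-aligned); 4..8  -- padding (4B); 8..16  e  (8B, 8-aligned); 16..20  g  (4B, 4-aligned); 20..22  f  (2B, 2-aligned); 22..24  -- tail padding (2B); sizeof = 24, alignof = 8
0..1  channels  (1B, 1-aligned)
1..5  height  (4B, 1-aligned)
5..9  pitch  (4B, 1-aligned)
9..129  depth  (120B, 1-aligned)
129..133  width  (4B, 1-aligned)
133..134  format  (1B, 1-aligned)
134..158  mip_level  (24B, 1-aligned)
sizeof = 158, alignof = 1
array of 23: 23 × 158 = 3634

3634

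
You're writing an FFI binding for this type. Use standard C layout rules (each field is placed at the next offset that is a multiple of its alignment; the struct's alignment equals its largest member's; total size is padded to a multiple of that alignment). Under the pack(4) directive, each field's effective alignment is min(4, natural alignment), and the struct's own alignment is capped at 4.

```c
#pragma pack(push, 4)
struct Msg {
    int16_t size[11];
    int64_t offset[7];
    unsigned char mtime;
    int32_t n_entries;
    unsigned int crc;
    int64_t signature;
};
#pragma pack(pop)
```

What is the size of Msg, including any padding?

100 bytes

size at 0 (size 22, align 2) → ends 22
pad 2 to align 4 for offset
offset at 24 (size 56, align 4) → ends 80
mtime at 80 (size 1, align 1) → ends 81
pad 3 to align 4 for n_entries
n_entries at 84 (size 4, align 4) → ends 88
crc at 88 (size 4, align 4) → ends 92
signature at 92 (size 8, align 4) → ends 100
total 100 bytes, alignment 4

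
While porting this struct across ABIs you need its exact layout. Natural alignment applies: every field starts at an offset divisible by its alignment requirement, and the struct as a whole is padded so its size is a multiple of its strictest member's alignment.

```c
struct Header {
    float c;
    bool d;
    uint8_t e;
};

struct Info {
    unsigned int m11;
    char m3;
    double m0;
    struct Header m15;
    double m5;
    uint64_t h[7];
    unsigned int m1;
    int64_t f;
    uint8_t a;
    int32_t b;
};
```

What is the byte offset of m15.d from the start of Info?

20

Header: @0: c [4B, align 4] → 4; @4: d [1B, align 1] → 5; @5: e [1B, align 1] → 6; +2 tail pad (align 4); size 8, align 4
@0: m11 [4B, align 4] → 4
@4: m3 [1B, align 1] → 5
+3 pad (align 8)
@8: m0 [8B, align 8] → 16
@16: m15 [8B, align 4] → 24
within Header: d at 4
16 + 4 = 20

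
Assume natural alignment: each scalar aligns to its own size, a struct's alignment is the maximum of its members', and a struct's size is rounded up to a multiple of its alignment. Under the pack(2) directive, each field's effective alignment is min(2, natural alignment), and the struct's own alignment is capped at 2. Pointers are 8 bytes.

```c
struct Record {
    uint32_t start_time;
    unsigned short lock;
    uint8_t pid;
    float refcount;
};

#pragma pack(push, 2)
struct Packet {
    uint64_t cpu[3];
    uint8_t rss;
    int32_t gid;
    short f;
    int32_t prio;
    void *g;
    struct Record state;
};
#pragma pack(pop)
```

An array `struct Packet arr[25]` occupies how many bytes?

1400

Record: start_time at 0 (size 4, align 4) → ends 4; lock at 4 (size 2, align 2) → ends 6; pid at 6 (size 1, align 1) → ends 7; pad 1 to align 4 for refcount; refcount at 8 (size 4, align 4) → ends 12; total 12 bytes, alignment 4
cpu at 0 (size 24, align 2) → ends 24
rss at 24 (size 1, align 1) → ends 25
pad 1 to align 2 for gid
gid at 26 (size 4, align 2) → ends 30
f at 30 (size 2, align 2) → ends 32
prio at 32 (size 4, align 2) → ends 36
g at 36 (size 8, align 2) → ends 44
state at 44 (size 12, align 2) → ends 56
total 56 bytes, alignment 2
array of 25: 25 × 56 = 1400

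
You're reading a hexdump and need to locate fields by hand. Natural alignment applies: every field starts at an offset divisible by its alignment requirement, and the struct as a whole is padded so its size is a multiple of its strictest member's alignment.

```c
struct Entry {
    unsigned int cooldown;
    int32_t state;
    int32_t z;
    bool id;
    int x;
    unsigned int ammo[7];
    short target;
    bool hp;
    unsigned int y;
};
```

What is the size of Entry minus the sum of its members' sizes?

4

cooldown at 0 (size 4, align 4) → ends 4
state at 4 (size 4, align 4) → ends 8
z at 8 (size 4, align 4) → ends 12
id at 12 (size 1, align 1) → ends 13
pad 3 to align 4 for x
x at 16 (size 4, align 4) → ends 20
ammo at 20 (size 28, align 4) → ends 48
target at 48 (size 2, align 2) → ends 50
hp at 50 (size 1, align 1) → ends 51
pad 1 to align 4 for y
y at 52 (size 4, align 4) → ends 56
total 56 bytes, alignment 4
data bytes 52, size 56 → padding 4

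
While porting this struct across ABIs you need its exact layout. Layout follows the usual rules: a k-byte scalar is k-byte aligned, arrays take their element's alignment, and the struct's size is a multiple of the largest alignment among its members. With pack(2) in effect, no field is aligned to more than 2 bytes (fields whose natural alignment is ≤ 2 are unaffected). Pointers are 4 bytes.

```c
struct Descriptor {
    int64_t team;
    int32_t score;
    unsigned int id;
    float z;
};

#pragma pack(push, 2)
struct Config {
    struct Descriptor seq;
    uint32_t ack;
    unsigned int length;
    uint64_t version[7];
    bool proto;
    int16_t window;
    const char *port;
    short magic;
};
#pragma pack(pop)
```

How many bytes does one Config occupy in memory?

Descriptor: @0: team [8B, align 8] → 8; @8: score [4B, align 4] → 12; @12: id [4B, align 4] → 16; @16: z [4B, align 4] → 20; +4 tail pad (align 8); size 24, align 8
@0: seq [24B, align 2] → 24
@24: ack [4B, align 2] → 28
@28: length [4B, align 2] → 32
@32: version [56B, align 2] → 88
@88: proto [1B, align 1] → 89
+1 pad (align 2)
@90: window [2B, align 2] → 92
@92: port [4B, align 2] → 96
@96: magic [2B, align 2] → 98
size 98, align 2

98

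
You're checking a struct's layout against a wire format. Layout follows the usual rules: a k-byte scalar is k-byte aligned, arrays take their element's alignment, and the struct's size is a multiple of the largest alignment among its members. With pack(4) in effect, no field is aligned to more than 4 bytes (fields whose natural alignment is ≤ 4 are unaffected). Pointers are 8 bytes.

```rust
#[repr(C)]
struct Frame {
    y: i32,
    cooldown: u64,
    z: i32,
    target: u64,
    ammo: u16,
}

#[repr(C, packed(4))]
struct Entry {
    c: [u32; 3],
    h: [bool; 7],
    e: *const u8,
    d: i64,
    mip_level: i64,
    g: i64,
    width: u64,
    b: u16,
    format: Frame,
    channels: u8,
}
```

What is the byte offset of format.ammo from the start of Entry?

96

Frame: 0..4  y  (4B, 4-aligned); 4..8  -- padding (4B); 8..16  cooldown  (8B, 8-aligned); 16..20  z  (4B, 4-aligned); 20..24  -- padding (4B); 24..32  target  (8B, 8-aligned); 32..34  ammo  (2B, 2-aligned); 34..40  -- tail padding (6B); sizeof = 40, alignof = 8
0..12  c  (12B, 4-aligned)
12..19  h  (7B, 1-aligned)
19..20  -- padding (1B)
20..28  e  (8B, 4-aligned)
28..36  d  (8B, 4-aligned)
36..44  mip_level  (8B, 4-aligned)
44..52  g  (8B, 4-aligned)
52..60  width  (8B, 4-aligned)
60..62  b  (2B, 2-aligned)
62..64  -- padding (2B)
64..104  format  (40B, 4-aligned)
within Frame: ammo at 32
64 + 32 = 96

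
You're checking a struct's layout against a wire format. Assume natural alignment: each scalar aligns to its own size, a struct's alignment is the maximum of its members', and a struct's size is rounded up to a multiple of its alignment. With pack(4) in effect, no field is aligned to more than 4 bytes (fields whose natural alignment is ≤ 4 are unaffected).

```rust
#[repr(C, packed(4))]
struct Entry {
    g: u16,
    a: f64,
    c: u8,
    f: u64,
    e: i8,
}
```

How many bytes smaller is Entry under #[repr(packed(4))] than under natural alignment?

12

natural layout:
  @0: g [2B, align 2] → 2
  +6 pad (align 8)
  @8: a [8B, align 8] → 16
  @16: c [1B, align 1] → 17
  +7 pad (align 8)
  @24: f [8B, align 8] → 32
  @32: e [1B, align 1] → 33
  +7 tail pad (align 8)
  size 40, align 8
packed(4) layout:
  @0: g [2B, align 2] → 2
  +2 pad (align 4)
  @4: a [8B, align 4] → 12
  @12: c [1B, align 1] → 13
  +3 pad (align 4)
  @16: f [8B, align 4] → 24
  @24: e [1B, align 1] → 25
  +3 tail pad (align 4)
  size 28, align 4
40 − 28 = 12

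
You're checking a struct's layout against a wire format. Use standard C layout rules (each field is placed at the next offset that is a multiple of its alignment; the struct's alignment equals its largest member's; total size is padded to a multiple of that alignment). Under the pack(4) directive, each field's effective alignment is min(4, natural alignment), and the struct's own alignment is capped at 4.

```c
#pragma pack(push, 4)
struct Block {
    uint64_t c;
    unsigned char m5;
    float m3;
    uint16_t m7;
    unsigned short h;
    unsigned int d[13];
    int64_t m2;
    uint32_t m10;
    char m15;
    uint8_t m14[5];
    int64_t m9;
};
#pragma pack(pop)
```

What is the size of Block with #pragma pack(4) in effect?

0..8  c  (8B, 4-aligned)
8..9  m5  (1B, 1-aligned)
9..12  -- padding (3B)
12..16  m3  (4B, 4-aligned)
16..18  m7  (2B, 2-aligned)
18..20  h  (2B, 2-aligned)
20..72  d  (52B, 4-aligned)
72..80  m2  (8B, 4-aligned)
80..84  m10  (4B, 4-aligned)
84..85  m15  (1B, 1-aligned)
85..90  m14  (5B, 1-aligned)
90..92  -- padding (2B)
92..100  m9  (8B, 4-aligned)
sizeof = 100, alignof = 4

100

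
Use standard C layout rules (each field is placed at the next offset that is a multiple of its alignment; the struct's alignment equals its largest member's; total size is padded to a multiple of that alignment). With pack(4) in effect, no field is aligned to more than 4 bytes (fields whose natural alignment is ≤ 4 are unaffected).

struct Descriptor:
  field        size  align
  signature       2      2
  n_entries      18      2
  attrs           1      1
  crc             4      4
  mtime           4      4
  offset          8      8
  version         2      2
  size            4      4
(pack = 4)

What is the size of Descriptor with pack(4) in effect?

48

signature at 0 (size 2, align 2) → ends 2
n_entries at 2 (size 18, align 2) → ends 20
attrs at 20 (size 1, align 1) → ends 21
pad 3 to align 4 for crc
crc at 24 (size 4, align 4) → ends 28
mtime at 28 (size 4, align 4) → ends 32
offset at 32 (size 8, align 4) → ends 40
version at 40 (size 2, align 2) → ends 42
pad 2 to align 4 for size
size at 44 (size 4, align 4) → ends 48
total 48 bytes, alignment 4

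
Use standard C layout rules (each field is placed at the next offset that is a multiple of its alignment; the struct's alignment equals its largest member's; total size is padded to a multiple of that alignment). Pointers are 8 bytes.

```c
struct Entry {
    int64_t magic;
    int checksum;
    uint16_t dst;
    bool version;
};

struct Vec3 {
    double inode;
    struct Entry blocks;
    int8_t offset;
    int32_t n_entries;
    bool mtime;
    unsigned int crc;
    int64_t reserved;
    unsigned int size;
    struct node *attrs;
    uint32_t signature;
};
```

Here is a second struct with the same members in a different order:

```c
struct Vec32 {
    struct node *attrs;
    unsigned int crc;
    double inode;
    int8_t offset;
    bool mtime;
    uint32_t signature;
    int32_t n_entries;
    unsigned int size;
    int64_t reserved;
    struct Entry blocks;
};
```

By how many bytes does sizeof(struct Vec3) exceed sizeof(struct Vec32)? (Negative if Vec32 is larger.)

8

Entry: magic at 0 (size 8, align 8) → ends 8; checksum at 8 (size 4, align 4) → ends 12; dst at 12 (size 2, align 2) → ends 14; version at 14 (size 1, align 1) → ends 15; tail pad 1 to reach multiple of 8; total 16 bytes, alignment 8
inode at 0 (size 8, align 8) → ends 8
blocks at 8 (size 16, align 8) → ends 24
offset at 24 (size 1, align 1) → ends 25
pad 3 to align 4 for n_entries
n_entries at 28 (size 4, align 4) → ends 32
mtime at 32 (size 1, align 1) → ends 33
pad 3 to align 4 for crc
crc at 36 (size 4, align 4) → ends 40
reserved at 40 (size 8, align 8) → ends 48
size at 48 (size 4, align 4) → ends 52
pad 4 to align 8 for attrs
attrs at 56 (size 8, align 8) → ends 64
signature at 64 (size 4, align 4) → ends 68
tail pad 4 to reach multiple of 8
total 72 bytes, alignment 8
— Vec32 —
attrs at 0 (size 8, align 8) → ends 8
crc at 8 (size 4, align 4) → ends 12
pad 4 to align 8 for inode
inode at 16 (size 8, align 8) → ends 24
offset at 24 (size 1, align 1) → ends 25
mtime at 25 (size 1, align 1) → ends 26
pad 2 to align 4 for signature
signature at 28 (size 4, align 4) → ends 32
n_entries at 32 (size 4, align 4) → ends 36
size at 36 (size 4, align 4) → ends 40
reserved at 40 (size 8, align 8) → ends 48
blocks at 48 (size 16, align 8) → ends 64
total 64 bytes, alignment 8
72 − 64 = 8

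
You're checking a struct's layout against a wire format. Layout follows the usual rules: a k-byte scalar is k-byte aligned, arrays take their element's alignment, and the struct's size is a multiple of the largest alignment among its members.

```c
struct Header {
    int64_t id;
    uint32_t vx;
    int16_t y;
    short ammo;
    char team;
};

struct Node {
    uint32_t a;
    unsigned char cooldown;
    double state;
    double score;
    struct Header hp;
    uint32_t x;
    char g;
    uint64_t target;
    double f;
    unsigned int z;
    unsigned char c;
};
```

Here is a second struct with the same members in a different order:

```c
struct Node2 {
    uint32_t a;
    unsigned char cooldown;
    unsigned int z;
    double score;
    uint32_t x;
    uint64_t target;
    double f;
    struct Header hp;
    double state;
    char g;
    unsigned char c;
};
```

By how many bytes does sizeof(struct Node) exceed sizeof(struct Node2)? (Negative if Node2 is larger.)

Header: id at 0 (size 8, align 8) → ends 8; vx at 8 (size 4, align 4) → ends 12; y at 12 (size 2, align 2) → ends 14; ammo at 14 (size 2, align 2) → ends 16; team at 16 (size 1, align 1) → ends 17; tail pad 7 to reach multiple of 8; total 24 bytes, alignment 8
a at 0 (size 4, align 4) → ends 4
cooldown at 4 (size 1, align 1) → ends 5
pad 3 to align 8 for state
state at 8 (size 8, align 8) → ends 16
score at 16 (size 8, align 8) → ends 24
hp at 24 (size 24, align 8) → ends 48
x at 48 (size 4, align 4) → ends 52
g at 52 (size 1, align 1) → ends 53
pad 3 to align 8 for target
target at 56 (size 8, align 8) → ends 64
f at 64 (size 8, align 8) → ends 72
z at 72 (size 4, align 4) → ends 76
c at 76 (size 1, align 1) → ends 77
tail pad 3 to reach multiple of 8
total 80 bytes, alignment 8
— Node2 —
a at 0 (size 4, align 4) → ends 4
cooldown at 4 (size 1, align 1) → ends 5
pad 3 to align 4 for z
z at 8 (size 4, align 4) → ends 12
pad 4 to align 8 for score
score at 16 (size 8, align 8) → ends 24
x at 24 (size 4, align 4) → ends 28
pad 4 to align 8 for target
target at 32 (size 8, align 8) → ends 40
f at 40 (size 8, align 8) → ends 48
hp at 48 (size 24, align 8) → ends 72
state at 72 (size 8, align 8) → ends 80
g at 80 (size 1, align 1) → ends 81
c at 81 (size 1, align 1) → ends 82
tail pad 6 to reach multiple of 8
total 88 bytes, alignment 8
80 − 88 = -8

-8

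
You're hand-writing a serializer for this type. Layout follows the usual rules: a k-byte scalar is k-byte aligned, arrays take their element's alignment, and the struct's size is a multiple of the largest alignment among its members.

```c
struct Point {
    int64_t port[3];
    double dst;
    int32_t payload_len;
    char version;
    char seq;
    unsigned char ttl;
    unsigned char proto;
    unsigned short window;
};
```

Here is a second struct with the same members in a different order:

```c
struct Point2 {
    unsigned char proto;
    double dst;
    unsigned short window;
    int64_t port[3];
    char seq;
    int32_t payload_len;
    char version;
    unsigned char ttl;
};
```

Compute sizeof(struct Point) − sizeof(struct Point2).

-16

port at 0 (size 24, align 8) → ends 24
dst at 24 (size 8, align 8) → ends 32
payload_len at 32 (size 4, align 4) → ends 36
version at 36 (size 1, align 1) → ends 37
seq at 37 (size 1, align 1) → ends 38
ttl at 38 (size 1, align 1) → ends 39
proto at 39 (size 1, align 1) → ends 40
window at 40 (size 2, align 2) → ends 42
tail pad 6 to reach multiple of 8
total 48 bytes, alignment 8
— Point2 —
proto at 0 (size 1, align 1) → ends 1
pad 7 to align 8 for dst
dst at 8 (size 8, align 8) → ends 16
window at 16 (size 2, align 2) → ends 18
pad 6 to align 8 for port
port at 24 (size 24, align 8) → ends 48
seq at 48 (size 1, align 1) → ends 49
pad 3 to align 4 for payload_len
payload_len at 52 (size 4, align 4) → ends 56
version at 56 (size 1, align 1) → ends 57
ttl at 57 (size 1, align 1) → ends 58
tail pad 6 to reach multiple of 8
total 64 bytes, alignment 8
48 − 64 = -16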